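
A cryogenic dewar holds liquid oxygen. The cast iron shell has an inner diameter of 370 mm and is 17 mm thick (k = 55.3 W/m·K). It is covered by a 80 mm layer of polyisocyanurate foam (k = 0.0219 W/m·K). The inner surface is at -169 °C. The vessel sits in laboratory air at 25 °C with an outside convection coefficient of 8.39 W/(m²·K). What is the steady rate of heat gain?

Spherical conduction: R = (1/r_in − 1/r_out)/(4πk) per layer; series-sum.
R_cast iron shell = (1/0.185 − 1/0.202)/(4π×55.3) = 6.546×10^-4 K/W
R_polyisocyanurate foam = (1/0.202 − 1/0.282)/(4π×0.0219) = 5.103 K/W
R_outer film = 1/(h·4πr_o²) = 1/(8.39×4π×0.282²) = 0.1193 K/W
R_total = 5.223 K/W
Q = ΔT/R_total = 194/5.223

Q ≈ 37.1 W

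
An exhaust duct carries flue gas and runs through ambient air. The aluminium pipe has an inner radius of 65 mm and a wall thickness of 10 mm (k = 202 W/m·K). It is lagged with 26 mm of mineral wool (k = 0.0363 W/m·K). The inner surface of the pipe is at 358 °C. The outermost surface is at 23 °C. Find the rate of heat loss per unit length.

q′ ≈ 257 W/m

For a radial system each layer contributes R = ln(r_out/r_in)/(2πkL); films add R = 1/(hA).
R_aluminium pipe wall = ln(75/65)/(2π×202×1) = 1.127×10^-4 K/W
R_mineral wool = ln(101/75)/(2π×0.0363×1) = 1.305 K/W
R_total = 1.305 K/W
Q = ΔT/R_total = 335/1.305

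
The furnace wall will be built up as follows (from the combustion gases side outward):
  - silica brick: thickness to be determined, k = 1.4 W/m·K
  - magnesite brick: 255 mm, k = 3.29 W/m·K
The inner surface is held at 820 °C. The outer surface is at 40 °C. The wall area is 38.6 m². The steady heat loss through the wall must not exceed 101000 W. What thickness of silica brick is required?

Treating each layer as a thermal resistance in series:
R_magnesite brick = L/(kA) = 0.255/(3.29×38.6) = 0.002008 K/W
Sum of the known resistances R_other = 0.002008 K/W
Required total resistance R_tot = ΔT/Q_allow = 780/101000 = 0.007723 K/W
R_silica brick = R_tot − R_other = 0.005715 K/W
L = R·k·A = 0.005715×1.4×38.6

L ≈ 309 mm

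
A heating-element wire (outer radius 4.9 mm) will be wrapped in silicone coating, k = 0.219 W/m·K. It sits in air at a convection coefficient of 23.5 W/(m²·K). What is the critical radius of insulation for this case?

For a cylinder r_cr = k/h = 0.219/23.5
r_cr = 9.32 mm; since the bare radius (4.9 mm) is below r_cr, adding a thin layer of insulation will *increase* heat loss.

r_cr ≈ 9.32 mm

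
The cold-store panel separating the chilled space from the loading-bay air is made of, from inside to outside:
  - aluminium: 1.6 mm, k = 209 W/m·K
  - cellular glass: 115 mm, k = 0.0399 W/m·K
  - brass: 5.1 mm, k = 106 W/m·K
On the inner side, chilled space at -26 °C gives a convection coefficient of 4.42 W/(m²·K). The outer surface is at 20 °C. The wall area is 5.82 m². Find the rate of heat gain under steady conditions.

Series thermal resistances:
R_inner film = 1/(h_i·A) = 1/(4.42×5.82) = 0.03887 K/W
R_aluminium = L/(kA) = 0.0016/(209×5.82) = 1.315×10^-6 K/W
R_cellular glass = L/(kA) = 0.115/(0.0399×5.82) = 0.4952 K/W
R_brass = L/(kA) = 0.0051/(106×5.82) = 8.267×10^-6 K/W
R_total = 0.5341 K/W
Q = ΔT / R_total = 46 / 0.5341

Q ≈ 86.1 W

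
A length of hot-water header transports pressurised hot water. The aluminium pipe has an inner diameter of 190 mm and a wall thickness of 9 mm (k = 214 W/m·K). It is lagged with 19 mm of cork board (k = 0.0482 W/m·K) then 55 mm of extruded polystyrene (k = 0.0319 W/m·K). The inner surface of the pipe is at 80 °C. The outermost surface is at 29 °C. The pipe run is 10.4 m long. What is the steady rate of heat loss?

Per-layer cylindrical resistances, series-summed:
R_aluminium pipe wall = ln(104/95)/(2π×214×10.4) = 6.473×10^-6 K/W
R_cork board = ln(123/104)/(2π×0.0482×10.4) = 0.05327 K/W
R_extruded polystyrene = ln(178/123)/(2π×0.0319×10.4) = 0.1773 K/W
R_total = 0.2306 K/W
Q = ΔT/R_total = 51/0.2306

Q ≈ 221 W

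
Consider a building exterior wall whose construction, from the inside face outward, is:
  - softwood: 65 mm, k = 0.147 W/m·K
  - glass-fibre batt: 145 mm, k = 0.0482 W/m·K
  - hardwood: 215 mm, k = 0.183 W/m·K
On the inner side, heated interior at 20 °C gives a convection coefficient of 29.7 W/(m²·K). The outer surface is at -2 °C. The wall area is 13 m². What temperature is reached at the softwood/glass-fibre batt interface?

T ≈ 17.8 °C

Using the resistance-network approach (series):
R_inner film = 1/(h_i·A) = 1/(29.7×13) = 0.00259 K/W
R_softwood = L/(kA) = 0.065/(0.147×13) = 0.03401 K/W
R_glass-fibre batt = L/(kA) = 0.145/(0.0482×13) = 0.2314 K/W
R_hardwood = L/(kA) = 0.215/(0.183×13) = 0.09037 K/W
R_total = 0.3584 K/W;  Q = ΔT/R_total = 22/0.3584 = 61.39 W
T_interface = T_inner − Q·ΣR(inner→interface) = 20 − 61.4×0.0366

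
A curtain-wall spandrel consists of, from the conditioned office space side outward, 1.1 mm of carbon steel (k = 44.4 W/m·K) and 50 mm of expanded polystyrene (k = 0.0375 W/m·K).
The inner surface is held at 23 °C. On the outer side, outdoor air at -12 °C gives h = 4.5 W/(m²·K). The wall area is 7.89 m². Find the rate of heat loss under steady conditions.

Model the wall as resistances in series:
R_carbon steel = L/(kA) = 0.0011/(44.4×7.89) = 3.14×10^-6 K/W
R_expanded polystyrene = L/(kA) = 0.05/(0.0375×7.89) = 0.169 K/W
R_outer film = 1/(h_o·A) = 1/(4.5×7.89) = 0.02817 K/W
R_total = 0.1972 K/W
Q = ΔT / R_total = 35 / 0.1972

Q ≈ 178 W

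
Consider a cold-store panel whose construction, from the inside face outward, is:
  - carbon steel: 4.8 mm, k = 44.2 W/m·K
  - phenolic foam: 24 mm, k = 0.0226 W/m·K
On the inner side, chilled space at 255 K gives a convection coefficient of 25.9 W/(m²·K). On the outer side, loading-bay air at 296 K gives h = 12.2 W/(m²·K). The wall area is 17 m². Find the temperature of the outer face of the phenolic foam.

Model the wall as resistances in series:
R_inner film = 1/(h_i·A) = 1/(25.9×17) = 0.002271 K/W
R_carbon steel = L/(kA) = 0.0048/(44.2×17) = 6.388×10^-6 K/W
R_phenolic foam = L/(kA) = 0.024/(0.0226×17) = 0.06247 K/W
R_outer film = 1/(h_o·A) = 1/(12.2×17) = 0.004822 K/W
R_total = 0.06957 K/W;  Q = ΔT/R_total = 41/0.06957 = 589.4 W
T_interface = T_inner + Q·ΣR(inner→interface) = 255 + 589×0.06475

T ≈ 293 K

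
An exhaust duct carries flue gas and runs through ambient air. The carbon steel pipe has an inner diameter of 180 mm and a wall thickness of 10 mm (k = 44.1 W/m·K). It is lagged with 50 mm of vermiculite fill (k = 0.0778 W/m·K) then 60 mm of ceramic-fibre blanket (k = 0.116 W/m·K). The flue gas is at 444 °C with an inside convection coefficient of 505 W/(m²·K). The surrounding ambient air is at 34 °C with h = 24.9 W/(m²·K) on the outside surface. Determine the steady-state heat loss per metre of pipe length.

Treating each annulus and film as a series resistance:
R_inner film = 1/(h_i·2πr₁L) = 1/(505×2π×0.09×1) = 0.003502 K/W
R_carbon steel pipe wall = ln(100/90)/(2π×44.1×1) = 3.802×10^-4 K/W
R_vermiculite fill = ln(150/100)/(2π×0.0778×1) = 0.8295 K/W
R_ceramic-fibre blanket = ln(210/150)/(2π×0.116×1) = 0.4616 K/W
R_outer film = 1/(h_o·2πr_oL) = 1/(24.9×2π×0.21×1) = 0.03044 K/W
R_total = 1.325 K/W
Q = ΔT/R_total = 410/1.325

q′ ≈ 309 W/m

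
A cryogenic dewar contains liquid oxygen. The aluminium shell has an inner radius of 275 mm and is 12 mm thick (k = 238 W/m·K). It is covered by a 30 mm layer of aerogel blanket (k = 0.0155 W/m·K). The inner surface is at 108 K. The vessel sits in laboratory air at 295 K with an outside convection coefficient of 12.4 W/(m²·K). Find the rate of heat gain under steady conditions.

Q ≈ 106 W

Each spherical layer contributes R = (1/r_i − 1/r_o)/(4πk):
R_aluminium shell = (1/0.275 − 1/0.287)/(4π×238) = 5.084×10^-5 K/W
R_aerogel blanket = (1/0.287 − 1/0.317)/(4π×0.0155) = 1.693 K/W
R_outer film = 1/(h·4πr_o²) = 1/(12.4×4π×0.317²) = 0.06386 K/W
R_total = 1.757 K/W
Q = ΔT/R_total = 187/1.757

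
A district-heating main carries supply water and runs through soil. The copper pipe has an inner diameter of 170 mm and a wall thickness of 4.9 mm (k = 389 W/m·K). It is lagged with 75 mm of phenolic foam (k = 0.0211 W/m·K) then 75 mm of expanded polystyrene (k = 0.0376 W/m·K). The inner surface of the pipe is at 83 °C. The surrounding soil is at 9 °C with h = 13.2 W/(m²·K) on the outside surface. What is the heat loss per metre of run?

q′ ≈ 11.9 W/m

Radial resistances (cylindrical: R_cond = ln(r_o/r_i)/(2πkL), R_conv = 1/(h·2πrL)):
R_copper pipe wall = ln(89.9/85)/(2π×389×1) = 2.293×10^-5 K/W
R_phenolic foam = ln(164.9/89.9)/(2π×0.0211×1) = 4.576 K/W
R_expanded polystyrene = ln(239.9/164.9)/(2π×0.0376×1) = 1.587 K/W
R_outer film = 1/(h_o·2πr_oL) = 1/(13.2×2π×0.2399×1) = 0.05026 K/W
R_total = 6.213 K/W
Q = ΔT/R_total = 74/6.213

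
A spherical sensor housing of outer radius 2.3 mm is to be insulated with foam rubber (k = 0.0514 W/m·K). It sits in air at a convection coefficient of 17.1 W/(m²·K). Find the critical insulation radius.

r_cr ≈ 6.01 mm

For a sphere r_cr = 2k/h = 2×0.0514/17.1
r_cr = 6.01 mm; since the bare radius (2.3 mm) is below r_cr, adding a thin layer of insulation will *increase* heat loss.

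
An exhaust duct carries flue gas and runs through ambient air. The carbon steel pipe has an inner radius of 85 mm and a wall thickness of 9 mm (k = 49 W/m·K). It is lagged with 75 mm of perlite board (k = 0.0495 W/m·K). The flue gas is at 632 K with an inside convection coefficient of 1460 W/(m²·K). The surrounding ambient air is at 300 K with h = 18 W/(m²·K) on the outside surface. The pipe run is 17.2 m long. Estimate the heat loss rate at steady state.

Radial resistances (cylindrical: R_cond = ln(r_o/r_i)/(2πkL), R_conv = 1/(h·2πrL)):
R_inner film = 1/(h_i·2πr₁L) = 1/(1460×2π×0.085×17.2) = 7.456×10^-5 K/W
R_carbon steel pipe wall = ln(94/85)/(2π×49×17.2) = 1.901×10^-5 K/W
R_perlite board = ln(169/94)/(2π×0.0495×17.2) = 0.1097 K/W
R_outer film = 1/(h_o·2πr_oL) = 1/(18×2π×0.169×17.2) = 0.003042 K/W
R_total = 0.1128 K/W
Q = ΔT/R_total = 332/0.1128

Q ≈ 2940 W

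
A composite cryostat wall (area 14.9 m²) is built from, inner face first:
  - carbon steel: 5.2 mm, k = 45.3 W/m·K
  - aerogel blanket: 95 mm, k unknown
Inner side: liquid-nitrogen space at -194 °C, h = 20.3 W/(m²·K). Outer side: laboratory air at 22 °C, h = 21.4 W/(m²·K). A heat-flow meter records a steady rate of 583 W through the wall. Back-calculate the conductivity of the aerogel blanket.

Series thermal resistances:
R_inner film = 1/(h_i·A) = 1/(20.3×14.9) = 0.003306 K/W
R_carbon steel = L/(kA) = 0.0052/(45.3×14.9) = 7.704×10^-6 K/W
R_outer film = 1/(h_o·A) = 1/(21.4×14.9) = 0.003136 K/W
Sum of known resistances R_other = 0.00645 K/W
Total R = ΔT/Q = 216/583 = 0.3705 K/W
R_aerogel blanket = R_total − R_other = 0.364 K/W
k = L/(R·A) = 0.095/(0.364×14.9)

k ≈ 0.0175 W/(m·K)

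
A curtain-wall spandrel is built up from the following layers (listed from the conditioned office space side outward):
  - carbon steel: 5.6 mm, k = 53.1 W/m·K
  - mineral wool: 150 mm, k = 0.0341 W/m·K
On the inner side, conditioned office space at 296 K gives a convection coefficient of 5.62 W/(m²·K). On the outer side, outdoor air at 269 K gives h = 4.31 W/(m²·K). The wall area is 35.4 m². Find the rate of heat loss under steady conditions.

Thermal resistances in series:
R_inner film = 1/(h_i·A) = 1/(5.62×35.4) = 0.005026 K/W
R_carbon steel = L/(kA) = 0.0056/(53.1×35.4) = 2.979×10^-6 K/W
R_mineral wool = L/(kA) = 0.15/(0.0341×35.4) = 0.1243 K/W
R_outer film = 1/(h_o·A) = 1/(4.31×35.4) = 0.006554 K/W
R_total = 0.1358 K/W
Q = ΔT / R_total = 27 / 0.1358

Q ≈ 199 W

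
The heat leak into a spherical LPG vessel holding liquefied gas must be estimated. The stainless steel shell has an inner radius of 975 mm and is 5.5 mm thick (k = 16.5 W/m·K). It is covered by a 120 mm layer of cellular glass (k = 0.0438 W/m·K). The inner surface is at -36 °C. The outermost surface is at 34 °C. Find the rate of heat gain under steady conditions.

Q ≈ 346 W

Spherical conduction: R = (1/r_in − 1/r_out)/(4πk) per layer; series-sum.
R_stainless steel shell = (1/0.975 − 1/0.9805)/(4π×16.5) = 2.775×10^-5 K/W
R_cellular glass = (1/0.9805 − 1/1.1005)/(4π×0.0438) = 0.2021 K/W
R_total = 0.2021 K/W
Q = ΔT/R_total = 70/0.2021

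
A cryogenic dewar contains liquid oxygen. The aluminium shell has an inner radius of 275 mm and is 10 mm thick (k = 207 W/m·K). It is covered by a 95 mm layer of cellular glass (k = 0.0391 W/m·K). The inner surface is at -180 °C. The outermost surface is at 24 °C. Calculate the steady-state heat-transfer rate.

Q ≈ 114 W

For a spherical shell R = (1/r₁ − 1/r₂)/(4πk); film R = 1/(h·4πr²). In series:
R_aluminium shell = (1/0.275 − 1/0.285)/(4π×207) = 4.905×10^-5 K/W
R_cellular glass = (1/0.285 − 1/0.38)/(4π×0.0391) = 1.785 K/W
R_total = 1.785 K/W
Q = ΔT/R_total = 204/1.785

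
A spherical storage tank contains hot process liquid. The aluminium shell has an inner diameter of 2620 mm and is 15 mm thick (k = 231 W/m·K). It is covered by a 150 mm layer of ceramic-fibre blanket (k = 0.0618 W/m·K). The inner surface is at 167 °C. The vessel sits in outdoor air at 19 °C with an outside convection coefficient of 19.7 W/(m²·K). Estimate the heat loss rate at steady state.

Q ≈ 1470 W

Spherical conduction: R = (1/r_in − 1/r_out)/(4πk) per layer; series-sum.
R_aluminium shell = (1/1.31 − 1/1.325)/(4π×231) = 2.977×10^-6 K/W
R_ceramic-fibre blanket = (1/1.325 − 1/1.475)/(4π×0.0618) = 0.09883 K/W
R_outer film = 1/(h·4πr_o²) = 1/(19.7×4π×1.475²) = 0.001857 K/W
R_total = 0.1007 K/W
Q = ΔT/R_total = 148/0.1007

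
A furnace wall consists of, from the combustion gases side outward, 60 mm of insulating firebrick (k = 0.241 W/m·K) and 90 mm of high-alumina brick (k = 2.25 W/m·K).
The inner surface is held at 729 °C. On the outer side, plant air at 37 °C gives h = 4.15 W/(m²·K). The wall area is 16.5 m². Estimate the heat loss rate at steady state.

Q ≈ 21500 W

Series thermal resistances:
R_insulating firebrick = L/(kA) = 0.06/(0.241×16.5) = 0.01509 K/W
R_high-alumina brick = L/(kA) = 0.09/(2.25×16.5) = 0.002424 K/W
R_outer film = 1/(h_o·A) = 1/(4.15×16.5) = 0.0146 K/W
R_total = 0.03212 K/W
Q = ΔT / R_total = 692 / 0.03212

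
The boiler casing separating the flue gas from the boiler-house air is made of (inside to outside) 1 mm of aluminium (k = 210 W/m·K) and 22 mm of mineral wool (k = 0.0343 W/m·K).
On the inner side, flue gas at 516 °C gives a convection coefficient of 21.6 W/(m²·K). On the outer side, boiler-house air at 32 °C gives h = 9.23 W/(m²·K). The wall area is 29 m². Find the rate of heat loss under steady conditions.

Series thermal resistances:
R_inner film = 1/(h_i·A) = 1/(21.6×29) = 0.001596 K/W
R_aluminium = L/(kA) = 0.001/(210×29) = 1.642×10^-7 K/W
R_mineral wool = L/(kA) = 0.022/(0.0343×29) = 0.02212 K/W
R_outer film = 1/(h_o·A) = 1/(9.23×29) = 0.003736 K/W
R_total = 0.02745 K/W
Q = ΔT / R_total = 484 / 0.02745

Q ≈ 17600 W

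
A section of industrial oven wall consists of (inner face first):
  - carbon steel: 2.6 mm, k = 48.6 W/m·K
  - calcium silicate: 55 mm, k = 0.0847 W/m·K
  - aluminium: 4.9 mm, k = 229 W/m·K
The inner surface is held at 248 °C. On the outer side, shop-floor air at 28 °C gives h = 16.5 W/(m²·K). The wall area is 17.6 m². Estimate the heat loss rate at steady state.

Using the resistance-network approach (series):
R_carbon steel = L/(kA) = 0.0026/(48.6×17.6) = 3.04×10^-6 K/W
R_calcium silicate = L/(kA) = 0.055/(0.0847×17.6) = 0.03689 K/W
R_aluminium = L/(kA) = 0.0049/(229×17.6) = 1.216×10^-6 K/W
R_outer film = 1/(h_o·A) = 1/(16.5×17.6) = 0.003444 K/W
R_total = 0.04034 K/W
Q = ΔT / R_total = 220 / 0.04034

Q ≈ 5450 W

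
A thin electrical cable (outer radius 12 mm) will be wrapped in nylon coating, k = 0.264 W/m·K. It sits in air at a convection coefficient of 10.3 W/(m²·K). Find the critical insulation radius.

For a cylinder r_cr = k/h = 0.264/10.3
r_cr = 25.6 mm; since the bare radius (12 mm) is below r_cr, adding a thin layer of insulation will *increase* heat loss.

r_cr ≈ 25.6 mm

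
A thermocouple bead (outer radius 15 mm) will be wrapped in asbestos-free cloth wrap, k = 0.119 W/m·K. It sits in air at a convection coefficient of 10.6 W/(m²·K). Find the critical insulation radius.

r_cr ≈ 22.5 mm

For a sphere r_cr = 2k/h = 2×0.119/10.6
r_cr = 22.5 mm; since the bare radius (15 mm) is below r_cr, adding a thin layer of insulation will *increase* heat loss.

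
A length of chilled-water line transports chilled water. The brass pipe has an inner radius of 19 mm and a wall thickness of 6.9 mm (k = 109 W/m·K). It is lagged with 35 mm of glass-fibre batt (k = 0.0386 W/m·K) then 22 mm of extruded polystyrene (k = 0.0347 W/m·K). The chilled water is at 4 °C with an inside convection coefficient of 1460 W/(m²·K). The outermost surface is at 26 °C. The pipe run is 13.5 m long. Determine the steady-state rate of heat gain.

Q ≈ 60 W

For a radial system each layer contributes R = ln(r_out/r_in)/(2πkL); films add R = 1/(hA).
R_inner film = 1/(h_i·2πr₁L) = 1/(1460×2π×0.019×13.5) = 4.25×10^-4 K/W
R_brass pipe wall = ln(25.9/19)/(2π×109×13.5) = 3.351×10^-5 K/W
R_glass-fibre batt = ln(60.9/25.9)/(2π×0.0386×13.5) = 0.2611 K/W
R_extruded polystyrene = ln(82.9/60.9)/(2π×0.0347×13.5) = 0.1048 K/W
R_total = 0.3664 K/W
Q = ΔT/R_total = 22/0.3664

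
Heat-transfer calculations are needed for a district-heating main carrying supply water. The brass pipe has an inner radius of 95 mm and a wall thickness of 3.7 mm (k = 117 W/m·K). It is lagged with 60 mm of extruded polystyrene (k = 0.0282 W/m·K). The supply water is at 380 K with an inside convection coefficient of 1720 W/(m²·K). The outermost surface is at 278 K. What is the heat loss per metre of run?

For a radial system each layer contributes R = ln(r_out/r_in)/(2πkL); films add R = 1/(hA).
R_inner film = 1/(h_i·2πr₁L) = 1/(1720×2π×0.095×1) = 9.74×10^-4 K/W
R_brass pipe wall = ln(98.7/95)/(2π×117×1) = 5.197×10^-5 K/W
R_extruded polystyrene = ln(158.7/98.7)/(2π×0.0282×1) = 2.68 K/W
R_total = 2.681 K/W
Q = ΔT/R_total = 102/2.681

q′ ≈ 38 W/m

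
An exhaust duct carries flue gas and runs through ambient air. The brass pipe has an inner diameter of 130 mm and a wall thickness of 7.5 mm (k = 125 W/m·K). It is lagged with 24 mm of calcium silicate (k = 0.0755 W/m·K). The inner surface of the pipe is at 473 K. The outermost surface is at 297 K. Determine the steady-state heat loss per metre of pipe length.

Radial resistances (cylindrical: R_cond = ln(r_o/r_i)/(2πkL), R_conv = 1/(h·2πrL)):
R_brass pipe wall = ln(72.5/65)/(2π×125×1) = 1.39×10^-4 K/W
R_calcium silicate = ln(96.5/72.5)/(2π×0.0755×1) = 0.6028 K/W
R_total = 0.6029 K/W
Q = ΔT/R_total = 176/0.6029

q′ ≈ 292 W/m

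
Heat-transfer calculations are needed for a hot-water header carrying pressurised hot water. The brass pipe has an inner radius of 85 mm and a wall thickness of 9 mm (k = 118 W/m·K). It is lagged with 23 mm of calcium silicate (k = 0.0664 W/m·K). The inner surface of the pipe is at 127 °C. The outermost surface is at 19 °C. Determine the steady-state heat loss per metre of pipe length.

Cylindrical conduction, so R = ln(r₂/r₁)/(2πkL) per layer, in series:
R_brass pipe wall = ln(94/85)/(2π×118×1) = 1.357×10^-4 K/W
R_calcium silicate = ln(117/94)/(2π×0.0664×1) = 0.5246 K/W
R_total = 0.5248 K/W
Q = ΔT/R_total = 108/0.5248

q′ ≈ 206 W/m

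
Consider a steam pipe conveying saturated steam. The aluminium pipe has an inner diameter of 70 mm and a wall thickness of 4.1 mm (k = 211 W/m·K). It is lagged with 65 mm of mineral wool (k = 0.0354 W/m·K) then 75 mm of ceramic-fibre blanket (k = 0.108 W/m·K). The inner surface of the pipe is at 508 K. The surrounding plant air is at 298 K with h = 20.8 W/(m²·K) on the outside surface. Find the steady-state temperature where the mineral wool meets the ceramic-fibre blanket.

T ≈ 332 K

For a radial system each layer contributes R = ln(r_out/r_in)/(2πkL); films add R = 1/(hA).
R_aluminium pipe wall = ln(39.1/35)/(2π×211×1) = 8.356×10^-5 K/W
R_mineral wool = ln(104.1/39.1)/(2π×0.0354×1) = 4.403 K/W
R_ceramic-fibre blanket = ln(179.1/104.1)/(2π×0.108×1) = 0.7996 K/W
R_outer film = 1/(h_o·2πr_oL) = 1/(20.8×2π×0.1791×1) = 0.04272 K/W
R_total = 5.245 K/W
Q = ΔT/R_total = 210/5.245
Q = 40 W/m
T_interface = T_inner − Q·ΣR(inner→interface) = 508 − 40×4.403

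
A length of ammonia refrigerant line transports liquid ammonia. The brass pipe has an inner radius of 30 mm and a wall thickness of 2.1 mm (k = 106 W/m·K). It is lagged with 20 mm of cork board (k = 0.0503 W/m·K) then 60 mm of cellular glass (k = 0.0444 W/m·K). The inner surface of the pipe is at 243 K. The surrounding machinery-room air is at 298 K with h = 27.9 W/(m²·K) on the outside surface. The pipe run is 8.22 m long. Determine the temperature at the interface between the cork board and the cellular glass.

Cylindrical conduction, so R = ln(r₂/r₁)/(2πkL) per layer, in series:
R_brass pipe wall = ln(32.1/30)/(2π×106×8.22) = 1.236×10^-5 K/W
R_cork board = ln(52.1/32.1)/(2π×0.0503×8.22) = 0.1864 K/W
R_cellular glass = ln(112.1/52.1)/(2π×0.0444×8.22) = 0.3341 K/W
R_outer film = 1/(h_o·2πr_oL) = 1/(27.9×2π×0.1121×8.22) = 0.006191 K/W
R_total = 0.5268 K/W
Q = ΔT/R_total = 55/0.5268
Q = 104 W
T_interface = T_inner + Q·ΣR(inner→interface) = 243 + 104×0.1864

T ≈ 262 K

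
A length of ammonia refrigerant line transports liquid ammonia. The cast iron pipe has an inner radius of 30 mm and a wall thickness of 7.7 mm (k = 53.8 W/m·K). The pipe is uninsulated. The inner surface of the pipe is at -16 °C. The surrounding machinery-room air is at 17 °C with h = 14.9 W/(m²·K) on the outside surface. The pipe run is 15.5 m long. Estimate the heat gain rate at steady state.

Radial resistances (cylindrical: R_cond = ln(r_o/r_i)/(2πkL), R_conv = 1/(h·2πrL)):
R_cast iron pipe wall = ln(37.7/30)/(2π×53.8×15.5) = 4.36×10^-5 K/W
R_outer film = 1/(h_o·2πr_oL) = 1/(14.9×2π×0.0377×15.5) = 0.01828 K/W
R_total = 0.01832 K/W
Q = ΔT/R_total = 33/0.01832

Q ≈ 1800 W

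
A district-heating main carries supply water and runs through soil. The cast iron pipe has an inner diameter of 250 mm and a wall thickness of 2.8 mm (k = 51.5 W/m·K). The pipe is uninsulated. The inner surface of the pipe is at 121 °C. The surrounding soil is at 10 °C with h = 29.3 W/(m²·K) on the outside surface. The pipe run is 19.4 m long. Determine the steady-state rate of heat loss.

Cylindrical conduction, so R = ln(r₂/r₁)/(2πkL) per layer, in series:
R_cast iron pipe wall = ln(127.8/125)/(2π×51.5×19.4) = 3.529×10^-6 K/W
R_outer film = 1/(h_o·2πr_oL) = 1/(29.3×2π×0.1278×19.4) = 0.002191 K/W
R_total = 0.002194 K/W
Q = ΔT/R_total = 111/0.002194

Q ≈ 50600 W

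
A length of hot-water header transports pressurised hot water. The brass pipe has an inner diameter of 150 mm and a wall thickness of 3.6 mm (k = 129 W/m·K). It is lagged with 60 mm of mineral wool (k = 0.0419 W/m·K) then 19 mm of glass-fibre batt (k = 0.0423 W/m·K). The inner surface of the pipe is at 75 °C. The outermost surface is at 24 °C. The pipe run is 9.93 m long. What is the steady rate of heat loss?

Q ≈ 192 W

Radial resistances (cylindrical: R_cond = ln(r_o/r_i)/(2πkL), R_conv = 1/(h·2πrL)):
R_brass pipe wall = ln(78.6/75)/(2π×129×9.93) = 5.825×10^-6 K/W
R_mineral wool = ln(138.6/78.6)/(2π×0.0419×9.93) = 0.217 K/W
R_glass-fibre batt = ln(157.6/138.6)/(2π×0.0423×9.93) = 0.04868 K/W
R_total = 0.2657 K/W
Q = ΔT/R_total = 51/0.2657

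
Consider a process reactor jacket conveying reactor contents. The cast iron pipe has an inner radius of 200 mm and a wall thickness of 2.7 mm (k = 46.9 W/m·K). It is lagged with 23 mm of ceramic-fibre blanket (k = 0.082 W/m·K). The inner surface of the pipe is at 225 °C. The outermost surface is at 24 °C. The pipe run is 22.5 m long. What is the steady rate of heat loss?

Cylindrical conduction, so R = ln(r₂/r₁)/(2πkL) per layer, in series:
R_cast iron pipe wall = ln(202.7/200)/(2π×46.9×22.5) = 2.022×10^-6 K/W
R_ceramic-fibre blanket = ln(225.7/202.7)/(2π×0.082×22.5) = 0.009271 K/W
R_total = 0.009274 K/W
Q = ΔT/R_total = 201/0.009274

Q ≈ 21700 W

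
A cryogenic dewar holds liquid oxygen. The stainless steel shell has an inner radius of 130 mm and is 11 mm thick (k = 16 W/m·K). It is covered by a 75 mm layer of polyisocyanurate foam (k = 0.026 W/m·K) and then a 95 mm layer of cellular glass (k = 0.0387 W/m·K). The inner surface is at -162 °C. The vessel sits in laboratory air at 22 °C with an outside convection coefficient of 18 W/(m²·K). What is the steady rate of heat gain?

Q ≈ 17.5 W

Each spherical layer contributes R = (1/r_i − 1/r_o)/(4πk):
R_stainless steel shell = (1/0.13 − 1/0.141)/(4π×16) = 0.002985 K/W
R_polyisocyanurate foam = (1/0.141 − 1/0.216)/(4π×0.026) = 7.537 K/W
R_cellular glass = (1/0.216 − 1/0.311)/(4π×0.0387) = 2.908 K/W
R_outer film = 1/(h·4πr_o²) = 1/(18×4π×0.311²) = 0.04571 K/W
R_total = 10.49 K/W
Q = ΔT/R_total = 184/10.49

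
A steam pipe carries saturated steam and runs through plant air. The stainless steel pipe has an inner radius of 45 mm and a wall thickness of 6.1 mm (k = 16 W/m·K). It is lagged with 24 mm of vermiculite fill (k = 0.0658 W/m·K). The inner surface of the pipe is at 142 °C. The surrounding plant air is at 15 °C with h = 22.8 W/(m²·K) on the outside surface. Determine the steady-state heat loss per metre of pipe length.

Cylindrical conduction, so R = ln(r₂/r₁)/(2πkL) per layer, in series:
R_stainless steel pipe wall = ln(51.1/45)/(2π×16×1) = 0.001265 K/W
R_vermiculite fill = ln(75.1/51.1)/(2π×0.0658×1) = 0.9313 K/W
R_outer film = 1/(h_o·2πr_oL) = 1/(22.8×2π×0.0751×1) = 0.09295 K/W
R_total = 1.026 K/W
Q = ΔT/R_total = 127/1.026

q′ ≈ 124 W/m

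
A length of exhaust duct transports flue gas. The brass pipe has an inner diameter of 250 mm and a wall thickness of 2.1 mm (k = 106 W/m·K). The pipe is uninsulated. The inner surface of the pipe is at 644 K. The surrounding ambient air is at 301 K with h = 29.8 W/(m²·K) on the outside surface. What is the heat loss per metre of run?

q′ ≈ 8160 W/m

Cylindrical conduction, so R = ln(r₂/r₁)/(2πkL) per layer, in series:
R_brass pipe wall = ln(127.1/125)/(2π×106×1) = 2.502×10^-5 K/W
R_outer film = 1/(h_o·2πr_oL) = 1/(29.8×2π×0.1271×1) = 0.04202 K/W
R_total = 0.04205 K/W
Q = ΔT/R_total = 343/0.04205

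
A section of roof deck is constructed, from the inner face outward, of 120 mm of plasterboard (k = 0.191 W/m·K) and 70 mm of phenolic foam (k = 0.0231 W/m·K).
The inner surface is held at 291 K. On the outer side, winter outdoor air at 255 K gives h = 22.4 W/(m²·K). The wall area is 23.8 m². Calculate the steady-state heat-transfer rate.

Treating each layer as a thermal resistance in series:
R_plasterboard = L/(kA) = 0.12/(0.191×23.8) = 0.0264 K/W
R_phenolic foam = L/(kA) = 0.07/(0.0231×23.8) = 0.1273 K/W
R_outer film = 1/(h_o·A) = 1/(22.4×23.8) = 0.001876 K/W
R_total = 0.1556 K/W
Q = ΔT / R_total = 36 / 0.1556

Q ≈ 231 W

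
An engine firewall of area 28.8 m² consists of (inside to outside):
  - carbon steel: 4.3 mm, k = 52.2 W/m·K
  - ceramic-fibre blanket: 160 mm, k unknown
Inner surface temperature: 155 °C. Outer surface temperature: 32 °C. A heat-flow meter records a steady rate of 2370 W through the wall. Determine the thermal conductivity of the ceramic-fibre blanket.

k ≈ 0.107 W/(m·K)

Using the resistance-network approach (series):
R_carbon steel = L/(kA) = 0.0043/(52.2×28.8) = 2.86×10^-6 K/W
Sum of known resistances R_other = 2.86×10^-6 K/W
Total R = ΔT/Q = 123/2370 = 0.0519 K/W
R_ceramic-fibre blanket = R_total − R_other = 0.0519 K/W
k = L/(R·A) = 0.16/(0.0519×28.8)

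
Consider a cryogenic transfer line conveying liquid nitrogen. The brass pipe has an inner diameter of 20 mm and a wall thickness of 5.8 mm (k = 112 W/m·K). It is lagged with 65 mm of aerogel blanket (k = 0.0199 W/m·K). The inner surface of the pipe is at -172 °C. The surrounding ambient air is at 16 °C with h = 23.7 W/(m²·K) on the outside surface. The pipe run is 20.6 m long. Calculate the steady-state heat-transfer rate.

Q ≈ 295 W

Radial resistances (cylindrical: R_cond = ln(r_o/r_i)/(2πkL), R_conv = 1/(h·2πrL)):
R_brass pipe wall = ln(15.8/10)/(2π×112×20.6) = 3.155×10^-5 K/W
R_aerogel blanket = ln(80.8/15.8)/(2π×0.0199×20.6) = 0.6336 K/W
R_outer film = 1/(h_o·2πr_oL) = 1/(23.7×2π×0.0808×20.6) = 0.004035 K/W
R_total = 0.6377 K/W
Q = ΔT/R_total = 188/0.6377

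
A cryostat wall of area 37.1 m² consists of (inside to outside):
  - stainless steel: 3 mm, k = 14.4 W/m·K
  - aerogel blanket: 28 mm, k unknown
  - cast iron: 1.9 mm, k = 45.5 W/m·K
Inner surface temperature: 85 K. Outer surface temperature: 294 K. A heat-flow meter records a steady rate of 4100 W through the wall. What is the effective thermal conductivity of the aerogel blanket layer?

Using the resistance-network approach (series):
R_stainless steel = L/(kA) = 0.003/(14.4×37.1) = 5.615×10^-6 K/W
R_cast iron = L/(kA) = 0.0019/(45.5×37.1) = 1.126×10^-6 K/W
Sum of known resistances R_other = 6.741×10^-6 K/W
Total R = ΔT/Q = 209/4100 = 0.05098 K/W
R_aerogel blanket = R_total − R_other = 0.05097 K/W
k = L/(R·A) = 0.028/(0.05097×37.1)

k ≈ 0.0148 W/(m·K)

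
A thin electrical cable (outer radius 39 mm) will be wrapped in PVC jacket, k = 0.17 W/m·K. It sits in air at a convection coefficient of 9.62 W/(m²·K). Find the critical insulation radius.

For a cylinder r_cr = k/h = 0.17/9.62
r_cr = 17.7 mm; since the bare radius (39 mm) is above r_cr, any added insulation will reduce heat loss.

r_cr ≈ 17.7 mm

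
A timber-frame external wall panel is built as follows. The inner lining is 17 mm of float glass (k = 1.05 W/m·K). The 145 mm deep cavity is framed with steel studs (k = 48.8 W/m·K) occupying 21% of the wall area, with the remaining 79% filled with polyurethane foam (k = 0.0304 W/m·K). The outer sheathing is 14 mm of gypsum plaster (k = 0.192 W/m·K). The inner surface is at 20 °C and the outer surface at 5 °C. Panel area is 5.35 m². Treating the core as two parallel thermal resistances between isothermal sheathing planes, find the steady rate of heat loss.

Sheathing layers in series; stud and cavity paths in parallel between them.
R_inner = 0.017/(1.05×5.35) = 0.003026 K/W
R_stud  = 0.145/(48.8×0.21×5.35) = 0.002645 K/W
R_cav   = 0.145/(0.0304×0.79×5.35) = 1.129 K/W
1/R_core = 1/R_stud + 1/R_cav → R_core = 0.002639 K/W
R_outer = 0.014/(0.192×5.35) = 0.01363 K/W
R_total = 0.01929 K/W
Q = ΔT/R_total = 15/0.01929

Q ≈ 777 W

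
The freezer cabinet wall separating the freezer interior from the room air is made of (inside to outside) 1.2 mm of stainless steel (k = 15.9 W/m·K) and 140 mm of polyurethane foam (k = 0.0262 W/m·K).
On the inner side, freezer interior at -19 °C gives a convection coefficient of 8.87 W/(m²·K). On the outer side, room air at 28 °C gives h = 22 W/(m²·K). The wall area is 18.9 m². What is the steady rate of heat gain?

Thermal resistances in series:
R_inner film = 1/(h_i·A) = 1/(8.87×18.9) = 0.005965 K/W
R_stainless steel = L/(kA) = 0.0012/(15.9×18.9) = 3.993×10^-6 K/W
R_polyurethane foam = L/(kA) = 0.14/(0.0262×18.9) = 0.2827 K/W
R_outer film = 1/(h_o·A) = 1/(22×18.9) = 0.002405 K/W
R_total = 0.2911 K/W
Q = ΔT / R_total = 47 / 0.2911

Q ≈ 161 W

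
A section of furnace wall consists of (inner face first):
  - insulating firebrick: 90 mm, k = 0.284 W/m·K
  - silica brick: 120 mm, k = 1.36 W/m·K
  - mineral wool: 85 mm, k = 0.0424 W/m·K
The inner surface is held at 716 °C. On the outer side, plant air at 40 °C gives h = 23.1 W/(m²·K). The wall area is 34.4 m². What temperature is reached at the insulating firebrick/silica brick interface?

Using the resistance-network approach (series):
R_insulating firebrick = L/(kA) = 0.09/(0.284×34.4) = 0.009212 K/W
R_silica brick = L/(kA) = 0.12/(1.36×34.4) = 0.002565 K/W
R_mineral wool = L/(kA) = 0.085/(0.0424×34.4) = 0.05828 K/W
R_outer film = 1/(h_o·A) = 1/(23.1×34.4) = 0.001258 K/W
R_total = 0.07131 K/W;  Q = ΔT/R_total = 676/0.07131 = 9479 W
T_interface = T_inner − Q·ΣR(inner→interface) = 716 − 9480×0.009212

T ≈ 629 °C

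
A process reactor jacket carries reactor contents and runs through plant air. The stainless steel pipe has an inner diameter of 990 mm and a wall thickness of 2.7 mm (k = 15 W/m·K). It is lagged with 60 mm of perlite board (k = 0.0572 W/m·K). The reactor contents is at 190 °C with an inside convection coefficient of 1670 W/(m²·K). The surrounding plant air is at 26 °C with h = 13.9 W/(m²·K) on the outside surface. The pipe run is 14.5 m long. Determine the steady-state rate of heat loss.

Q ≈ 7050 W

For a radial system each layer contributes R = ln(r_out/r_in)/(2πkL); films add R = 1/(hA).
R_inner film = 1/(h_i·2πr₁L) = 1/(1670×2π×0.495×14.5) = 1.328×10^-5 K/W
R_stainless steel pipe wall = ln(497.7/495)/(2π×15×14.5) = 3.981×10^-6 K/W
R_perlite board = ln(557.7/497.7)/(2π×0.0572×14.5) = 0.02184 K/W
R_outer film = 1/(h_o·2πr_oL) = 1/(13.9×2π×0.5577×14.5) = 0.001416 K/W
R_total = 0.02327 K/W
Q = ΔT/R_total = 164/0.02327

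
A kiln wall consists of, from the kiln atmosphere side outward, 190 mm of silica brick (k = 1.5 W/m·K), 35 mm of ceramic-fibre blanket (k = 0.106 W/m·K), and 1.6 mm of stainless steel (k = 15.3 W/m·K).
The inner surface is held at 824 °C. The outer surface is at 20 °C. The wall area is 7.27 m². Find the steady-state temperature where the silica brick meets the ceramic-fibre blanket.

Series thermal resistances:
R_silica brick = L/(kA) = 0.19/(1.5×7.27) = 0.01742 K/W
R_ceramic-fibre blanket = L/(kA) = 0.035/(0.106×7.27) = 0.04542 K/W
R_stainless steel = L/(kA) = 0.0016/(15.3×7.27) = 1.438×10^-5 K/W
R_total = 0.06286 K/W;  Q = ΔT/R_total = 804/0.06286 = 12790 W
T_interface = T_inner − Q·ΣR(inner→interface) = 824 − 12800×0.01742

T ≈ 601 °C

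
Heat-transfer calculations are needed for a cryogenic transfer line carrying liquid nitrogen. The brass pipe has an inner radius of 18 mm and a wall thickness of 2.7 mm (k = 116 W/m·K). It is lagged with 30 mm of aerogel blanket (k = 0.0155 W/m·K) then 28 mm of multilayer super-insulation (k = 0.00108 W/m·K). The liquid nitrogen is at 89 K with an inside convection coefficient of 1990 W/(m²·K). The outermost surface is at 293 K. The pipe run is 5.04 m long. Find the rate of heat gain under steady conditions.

Per-layer cylindrical resistances, series-summed:
R_inner film = 1/(h_i·2πr₁L) = 1/(1990×2π×0.018×5.04) = 8.816×10^-4 K/W
R_brass pipe wall = ln(20.7/18)/(2π×116×5.04) = 3.805×10^-5 K/W
R_aerogel blanket = ln(50.7/20.7)/(2π×0.0155×5.04) = 1.825 K/W
R_multilayer super-insulation = ln(78.7/50.7)/(2π×0.00108×5.04) = 12.86 K/W
R_total = 14.68 K/W
Q = ΔT/R_total = 204/14.68

Q ≈ 13.9 W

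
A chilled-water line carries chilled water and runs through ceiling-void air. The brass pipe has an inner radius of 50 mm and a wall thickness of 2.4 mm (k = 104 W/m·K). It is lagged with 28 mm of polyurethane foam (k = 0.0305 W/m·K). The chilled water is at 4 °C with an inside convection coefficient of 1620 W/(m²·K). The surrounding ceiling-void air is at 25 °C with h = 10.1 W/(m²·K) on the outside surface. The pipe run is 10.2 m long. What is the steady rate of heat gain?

Treating each annulus and film as a series resistance:
R_inner film = 1/(h_i·2πr₁L) = 1/(1620×2π×0.05×10.2) = 1.926×10^-4 K/W
R_brass pipe wall = ln(52.4/50)/(2π×104×10.2) = 7.034×10^-6 K/W
R_polyurethane foam = ln(80.4/52.4)/(2π×0.0305×10.2) = 0.219 K/W
R_outer film = 1/(h_o·2πr_oL) = 1/(10.1×2π×0.0804×10.2) = 0.01922 K/W
R_total = 0.2384 K/W
Q = ΔT/R_total = 21/0.2384

Q ≈ 88.1 W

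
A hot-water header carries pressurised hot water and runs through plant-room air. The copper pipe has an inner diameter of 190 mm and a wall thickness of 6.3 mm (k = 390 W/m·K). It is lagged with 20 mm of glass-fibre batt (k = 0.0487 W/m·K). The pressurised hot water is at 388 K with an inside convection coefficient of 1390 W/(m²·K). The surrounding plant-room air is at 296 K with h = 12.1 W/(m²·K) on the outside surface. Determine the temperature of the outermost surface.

Treating each annulus and film as a series resistance:
R_inner film = 1/(h_i·2πr₁L) = 1/(1390×2π×0.095×1) = 0.001205 K/W
R_copper pipe wall = ln(101.3/95)/(2π×390×1) = 2.62×10^-5 K/W
R_glass-fibre batt = ln(121.3/101.3)/(2π×0.0487×1) = 0.5888 K/W
R_outer film = 1/(h_o·2πr_oL) = 1/(12.1×2π×0.1213×1) = 0.1084 K/W
R_total = 0.6985 K/W
Q = ΔT/R_total = 92/0.6985
Q = 132 W/m
T_interface = T_inner − Q·ΣR(inner→interface) = 388 − 132×0.5901

T ≈ 310 K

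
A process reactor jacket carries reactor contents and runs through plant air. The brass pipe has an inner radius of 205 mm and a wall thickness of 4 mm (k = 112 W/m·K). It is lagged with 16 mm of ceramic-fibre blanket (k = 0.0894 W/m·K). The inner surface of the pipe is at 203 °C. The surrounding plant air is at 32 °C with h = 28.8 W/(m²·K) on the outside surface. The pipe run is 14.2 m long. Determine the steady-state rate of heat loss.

Q ≈ 15600 W

Radial resistances (cylindrical: R_cond = ln(r_o/r_i)/(2πkL), R_conv = 1/(h·2πrL)):
R_brass pipe wall = ln(209/205)/(2π×112×14.2) = 1.934×10^-6 K/W
R_ceramic-fibre blanket = ln(225/209)/(2π×0.0894×14.2) = 0.009248 K/W
R_outer film = 1/(h_o·2πr_oL) = 1/(28.8×2π×0.225×14.2) = 0.00173 K/W
R_total = 0.01098 K/W
Q = ΔT/R_total = 171/0.01098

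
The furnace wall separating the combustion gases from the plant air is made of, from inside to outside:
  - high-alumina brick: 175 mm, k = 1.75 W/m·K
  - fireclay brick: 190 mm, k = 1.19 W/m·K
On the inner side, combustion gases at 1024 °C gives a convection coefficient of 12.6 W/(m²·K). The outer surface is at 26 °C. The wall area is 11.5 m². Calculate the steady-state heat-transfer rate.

Series thermal resistances:
R_inner film = 1/(h_i·A) = 1/(12.6×11.5) = 0.006901 K/W
R_high-alumina brick = L/(kA) = 0.175/(1.75×11.5) = 0.008696 K/W
R_fireclay brick = L/(kA) = 0.19/(1.19×11.5) = 0.01388 K/W
R_total = 0.02948 K/W
Q = ΔT / R_total = 998 / 0.02948

Q ≈ 33900 W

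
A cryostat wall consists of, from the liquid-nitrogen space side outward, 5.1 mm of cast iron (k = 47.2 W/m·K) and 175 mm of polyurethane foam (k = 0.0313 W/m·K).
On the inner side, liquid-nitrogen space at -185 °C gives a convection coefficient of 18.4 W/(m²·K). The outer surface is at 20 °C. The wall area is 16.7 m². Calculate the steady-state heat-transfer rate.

Q ≈ 606 W

Series thermal resistances:
R_inner film = 1/(h_i·A) = 1/(18.4×16.7) = 0.003254 K/W
R_cast iron = L/(kA) = 0.0051/(47.2×16.7) = 6.47×10^-6 K/W
R_polyurethane foam = L/(kA) = 0.175/(0.0313×16.7) = 0.3348 K/W
R_total = 0.3381 K/W
Q = ΔT / R_total = 205 / 0.3381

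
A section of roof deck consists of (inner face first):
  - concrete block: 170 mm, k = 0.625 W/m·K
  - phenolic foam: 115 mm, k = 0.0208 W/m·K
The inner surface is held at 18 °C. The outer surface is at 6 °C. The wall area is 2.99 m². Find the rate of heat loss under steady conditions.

Q ≈ 6.19 W

Treating each layer as a thermal resistance in series:
R_concrete block = L/(kA) = 0.17/(0.625×2.99) = 0.09097 K/W
R_phenolic foam = L/(kA) = 0.115/(0.0208×2.99) = 1.849 K/W
R_total = 1.94 K/W
Q = ΔT / R_total = 12 / 1.94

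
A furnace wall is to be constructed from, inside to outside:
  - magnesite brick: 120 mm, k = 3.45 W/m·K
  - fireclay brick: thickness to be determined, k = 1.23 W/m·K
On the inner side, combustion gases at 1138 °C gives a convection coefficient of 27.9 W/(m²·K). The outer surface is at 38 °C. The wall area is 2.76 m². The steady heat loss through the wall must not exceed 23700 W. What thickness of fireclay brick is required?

Series thermal resistances:
R_inner film = 1/(h_i·A) = 1/(27.9×2.76) = 0.01299 K/W
R_magnesite brick = L/(kA) = 0.12/(3.45×2.76) = 0.0126 K/W
Sum of the known resistances R_other = 0.02559 K/W
Required total resistance R_tot = ΔT/Q_allow = 1100/23700 = 0.04641 K/W
R_fireclay brick = R_tot − R_other = 0.02082 K/W
L = R·k·A = 0.02082×1.23×2.76

L ≈ 70.7 mm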